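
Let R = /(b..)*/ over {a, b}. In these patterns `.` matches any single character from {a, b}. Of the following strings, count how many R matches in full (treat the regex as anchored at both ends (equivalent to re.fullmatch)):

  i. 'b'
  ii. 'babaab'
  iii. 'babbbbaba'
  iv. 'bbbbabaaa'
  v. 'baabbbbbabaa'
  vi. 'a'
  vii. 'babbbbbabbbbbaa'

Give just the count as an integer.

i → no match
ii → no match
iii → no match
iv → no match
v → match
vi → no match
vii → match
Total matched: 2

2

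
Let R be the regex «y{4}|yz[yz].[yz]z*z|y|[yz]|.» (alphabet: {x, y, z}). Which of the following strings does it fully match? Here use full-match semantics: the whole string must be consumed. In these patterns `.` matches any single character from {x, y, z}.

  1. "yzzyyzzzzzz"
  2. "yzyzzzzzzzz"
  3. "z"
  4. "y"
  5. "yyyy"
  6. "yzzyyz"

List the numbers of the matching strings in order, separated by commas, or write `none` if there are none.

1, 2, 3, 4, 5, 6

1. "yzzyyzzzzzz" → match
2. "yzyzzzzzzzz" → match
3. "z" → match
4. "y" → match
5. "yyyy" → match
6. "yzzyyz" → match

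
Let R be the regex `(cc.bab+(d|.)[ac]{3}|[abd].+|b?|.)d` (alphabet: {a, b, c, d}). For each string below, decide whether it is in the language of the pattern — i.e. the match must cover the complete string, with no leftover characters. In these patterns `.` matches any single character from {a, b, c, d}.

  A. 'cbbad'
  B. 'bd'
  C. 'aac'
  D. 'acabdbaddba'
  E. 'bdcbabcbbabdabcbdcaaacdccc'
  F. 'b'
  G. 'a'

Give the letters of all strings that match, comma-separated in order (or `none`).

B

A. 'cbbad' → no match
B. 'bd' → match
C. 'aac' → no match — must end with 'd'
D. 'acabdbaddba' → no match — must end with 'd'
E → no match — must end with 'd'
F. 'b' → no match — must end with 'd'
G. 'a' → no match — must end with 'd'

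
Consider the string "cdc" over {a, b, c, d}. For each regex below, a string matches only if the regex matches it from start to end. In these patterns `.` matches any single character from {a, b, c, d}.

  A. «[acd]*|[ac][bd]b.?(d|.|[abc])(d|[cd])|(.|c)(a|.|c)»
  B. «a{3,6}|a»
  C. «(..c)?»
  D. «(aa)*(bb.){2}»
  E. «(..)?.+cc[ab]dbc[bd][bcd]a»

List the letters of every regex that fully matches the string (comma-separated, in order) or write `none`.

A → match
B → no match — must start with "a"
C → match
D → no match
E → no match — must end with "a"

A, C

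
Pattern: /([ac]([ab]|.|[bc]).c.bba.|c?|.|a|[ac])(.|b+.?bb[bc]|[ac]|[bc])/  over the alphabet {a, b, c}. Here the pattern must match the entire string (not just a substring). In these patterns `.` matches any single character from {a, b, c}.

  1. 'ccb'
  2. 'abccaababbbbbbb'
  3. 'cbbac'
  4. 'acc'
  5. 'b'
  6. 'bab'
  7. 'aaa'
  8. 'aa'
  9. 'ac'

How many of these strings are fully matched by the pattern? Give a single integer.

3

1. 'ccb' → no match
2 → no match
3. 'cbbac' → no match
4. 'acc' → no match
5. 'b' → match
6. 'bab' → no match
7. 'aaa' → no match
8. 'aa' → match
9. 'ac' → match
Total matched: 3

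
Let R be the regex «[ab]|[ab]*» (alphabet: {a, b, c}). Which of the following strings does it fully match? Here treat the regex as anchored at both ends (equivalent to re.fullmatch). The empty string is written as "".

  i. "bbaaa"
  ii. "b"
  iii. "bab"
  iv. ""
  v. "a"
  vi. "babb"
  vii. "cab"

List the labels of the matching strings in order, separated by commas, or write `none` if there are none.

i → match
ii → match
iii → match
iv → match
v → match
vi → match
vii → no match

i, ii, iii, iv, v, vi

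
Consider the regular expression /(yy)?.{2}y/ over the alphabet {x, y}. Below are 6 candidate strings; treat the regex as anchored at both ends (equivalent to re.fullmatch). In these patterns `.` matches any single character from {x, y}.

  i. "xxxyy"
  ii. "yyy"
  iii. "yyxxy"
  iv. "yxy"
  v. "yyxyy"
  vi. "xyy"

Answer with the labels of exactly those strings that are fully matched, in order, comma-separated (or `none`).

i → no match
ii → match
iii → match
iv → match
v → match
vi → match

ii, iii, iv, v, vi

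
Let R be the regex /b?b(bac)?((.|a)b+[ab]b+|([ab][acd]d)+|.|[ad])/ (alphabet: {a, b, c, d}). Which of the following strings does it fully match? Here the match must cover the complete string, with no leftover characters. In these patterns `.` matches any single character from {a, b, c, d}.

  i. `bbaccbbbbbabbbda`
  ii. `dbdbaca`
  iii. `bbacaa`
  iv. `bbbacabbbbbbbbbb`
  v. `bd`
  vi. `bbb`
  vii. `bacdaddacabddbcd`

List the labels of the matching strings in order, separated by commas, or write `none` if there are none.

iv, v, vi

i → no match
ii → no match
iii → no match
iv → match
v → match
vi → match
vii → no match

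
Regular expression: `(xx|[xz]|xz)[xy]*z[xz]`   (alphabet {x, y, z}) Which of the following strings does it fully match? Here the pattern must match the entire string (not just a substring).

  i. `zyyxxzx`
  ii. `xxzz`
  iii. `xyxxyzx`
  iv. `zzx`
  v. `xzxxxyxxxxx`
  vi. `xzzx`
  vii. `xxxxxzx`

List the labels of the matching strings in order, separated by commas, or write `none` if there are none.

i, ii, iii, iv, vi, vii

i. `zyyxxzx` → match
ii. `xxzz` → match
iii. `xyxxyzx` → match
iv. `zzx` → match
v. `xzxxxyxxxxx` → no match
vi. `xzzx` → match
vii. `xxxxxzx` → match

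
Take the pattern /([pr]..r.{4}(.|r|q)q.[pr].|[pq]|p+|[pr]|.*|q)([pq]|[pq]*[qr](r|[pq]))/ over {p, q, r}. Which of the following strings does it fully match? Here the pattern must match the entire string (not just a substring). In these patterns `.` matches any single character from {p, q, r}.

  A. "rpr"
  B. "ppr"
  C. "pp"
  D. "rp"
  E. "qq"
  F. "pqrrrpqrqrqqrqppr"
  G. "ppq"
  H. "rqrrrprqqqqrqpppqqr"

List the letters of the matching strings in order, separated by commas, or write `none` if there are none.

C, D, E, G, H

A. "rpr" → no match
B. "ppr" → no match
C. "pp" → match
D. "rp" → match
E. "qq" → match
F → no match
G. "ppq" → match
H → match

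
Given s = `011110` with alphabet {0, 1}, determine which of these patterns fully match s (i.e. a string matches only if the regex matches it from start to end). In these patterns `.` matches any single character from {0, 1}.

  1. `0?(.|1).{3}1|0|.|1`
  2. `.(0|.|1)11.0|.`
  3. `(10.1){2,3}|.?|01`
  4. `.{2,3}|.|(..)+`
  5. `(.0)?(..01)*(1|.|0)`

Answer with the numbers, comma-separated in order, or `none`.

1 → no match
2 → match
3 → no match
4 → match
5 → no match

2, 4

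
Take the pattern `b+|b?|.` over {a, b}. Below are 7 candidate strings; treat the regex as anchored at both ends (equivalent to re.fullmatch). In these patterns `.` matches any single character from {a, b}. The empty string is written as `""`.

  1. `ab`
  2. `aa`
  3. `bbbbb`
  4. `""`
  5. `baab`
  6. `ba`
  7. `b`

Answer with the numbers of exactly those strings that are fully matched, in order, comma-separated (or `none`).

1 → no match
2 → no match
3 → match
4 → match
5 → no match
6 → no match
7 → match

3, 4, 7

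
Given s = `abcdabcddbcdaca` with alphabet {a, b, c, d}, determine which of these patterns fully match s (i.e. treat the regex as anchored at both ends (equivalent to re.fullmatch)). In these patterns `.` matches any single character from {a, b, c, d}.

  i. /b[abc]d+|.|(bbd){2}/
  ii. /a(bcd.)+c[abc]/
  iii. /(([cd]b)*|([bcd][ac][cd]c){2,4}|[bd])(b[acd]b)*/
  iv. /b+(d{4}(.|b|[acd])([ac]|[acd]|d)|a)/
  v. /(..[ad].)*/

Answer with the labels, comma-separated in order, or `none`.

i → no match
ii → match
iii → no match
iv → no match — must start with `b`
v → no match

ii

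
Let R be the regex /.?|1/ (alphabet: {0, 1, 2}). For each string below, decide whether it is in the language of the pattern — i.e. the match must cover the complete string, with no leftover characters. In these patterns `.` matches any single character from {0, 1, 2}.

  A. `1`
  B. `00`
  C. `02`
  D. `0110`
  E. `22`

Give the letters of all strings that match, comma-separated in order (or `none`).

A

A → match
B → no match
C → no match
D → no match
E → no match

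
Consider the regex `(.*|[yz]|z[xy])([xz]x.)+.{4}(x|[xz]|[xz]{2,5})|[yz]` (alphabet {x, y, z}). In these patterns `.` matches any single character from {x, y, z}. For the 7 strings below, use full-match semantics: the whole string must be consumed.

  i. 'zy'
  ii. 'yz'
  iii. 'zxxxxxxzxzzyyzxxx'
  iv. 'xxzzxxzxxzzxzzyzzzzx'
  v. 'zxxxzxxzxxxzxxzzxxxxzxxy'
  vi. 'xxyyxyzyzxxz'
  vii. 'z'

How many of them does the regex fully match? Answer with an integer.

i. 'zy' → no match
ii. 'yz' → no match
iii → match
iv → match
v → no match
vi. 'xxyyxyzyzxxz' → no match
vii. 'z' → match
Total matched: 3

3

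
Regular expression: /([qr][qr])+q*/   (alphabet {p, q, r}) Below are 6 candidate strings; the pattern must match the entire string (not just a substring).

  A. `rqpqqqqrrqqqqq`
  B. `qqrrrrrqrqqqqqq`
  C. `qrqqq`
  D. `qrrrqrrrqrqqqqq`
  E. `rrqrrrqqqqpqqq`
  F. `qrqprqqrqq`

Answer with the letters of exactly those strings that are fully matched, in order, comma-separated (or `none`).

B, C, D

A → no match
B → match
C → match
D → match
E → no match
F → no match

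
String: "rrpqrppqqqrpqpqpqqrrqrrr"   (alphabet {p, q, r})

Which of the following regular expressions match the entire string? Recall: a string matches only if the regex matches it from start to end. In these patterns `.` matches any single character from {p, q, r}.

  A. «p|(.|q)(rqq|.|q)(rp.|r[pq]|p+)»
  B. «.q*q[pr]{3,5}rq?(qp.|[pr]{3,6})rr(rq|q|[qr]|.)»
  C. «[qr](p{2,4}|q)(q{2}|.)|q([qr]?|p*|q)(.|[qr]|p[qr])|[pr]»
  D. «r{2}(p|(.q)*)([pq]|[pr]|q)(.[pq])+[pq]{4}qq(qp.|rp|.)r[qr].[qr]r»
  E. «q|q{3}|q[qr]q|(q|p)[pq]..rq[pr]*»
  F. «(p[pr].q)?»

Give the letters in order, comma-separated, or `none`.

D

A → no match
B → no match
C → no match
D → match
E → no match
F → no match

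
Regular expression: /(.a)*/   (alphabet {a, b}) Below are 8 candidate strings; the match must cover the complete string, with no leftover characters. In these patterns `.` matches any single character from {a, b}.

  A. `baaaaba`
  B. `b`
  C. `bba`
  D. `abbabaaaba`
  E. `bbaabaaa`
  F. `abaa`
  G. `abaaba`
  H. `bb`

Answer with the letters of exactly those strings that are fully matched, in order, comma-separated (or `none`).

A → no match
B → no match
C → no match
D → no match
E → no match
F → no match
G → no match
H → no match

none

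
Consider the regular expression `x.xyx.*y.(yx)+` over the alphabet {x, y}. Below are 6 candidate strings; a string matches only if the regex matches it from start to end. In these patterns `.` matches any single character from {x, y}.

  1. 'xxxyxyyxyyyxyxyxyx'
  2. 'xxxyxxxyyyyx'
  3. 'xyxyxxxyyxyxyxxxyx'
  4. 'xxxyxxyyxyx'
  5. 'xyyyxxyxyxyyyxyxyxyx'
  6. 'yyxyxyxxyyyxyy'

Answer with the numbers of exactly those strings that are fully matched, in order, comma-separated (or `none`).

1, 2, 4

1 → match
2. 'xxxyxxxyyyyx' → match
3 → no match
4. 'xxxyxxyyxyx' → match
5 → no match
6 → no match — must start with 'x'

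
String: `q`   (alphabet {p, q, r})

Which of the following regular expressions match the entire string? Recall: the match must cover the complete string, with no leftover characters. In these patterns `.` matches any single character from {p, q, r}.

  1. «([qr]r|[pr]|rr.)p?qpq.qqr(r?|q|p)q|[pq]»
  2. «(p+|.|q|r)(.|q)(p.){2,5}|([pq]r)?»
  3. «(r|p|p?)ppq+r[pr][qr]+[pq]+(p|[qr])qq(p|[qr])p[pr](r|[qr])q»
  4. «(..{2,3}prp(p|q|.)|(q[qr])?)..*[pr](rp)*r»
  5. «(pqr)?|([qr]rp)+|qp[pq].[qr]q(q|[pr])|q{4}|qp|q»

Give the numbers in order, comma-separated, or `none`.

1, 5

1 → match
2 → no match
3 → no match
4 → no match — must end with `r`
5 → match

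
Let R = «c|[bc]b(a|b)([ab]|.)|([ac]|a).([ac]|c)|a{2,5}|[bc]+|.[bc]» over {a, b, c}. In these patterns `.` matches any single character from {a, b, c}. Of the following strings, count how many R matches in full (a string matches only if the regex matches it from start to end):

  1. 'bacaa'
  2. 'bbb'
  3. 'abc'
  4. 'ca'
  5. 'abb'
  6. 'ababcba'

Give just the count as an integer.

2

1 → no match
2 → match
3 → match
4 → no match
5 → no match
6 → no match
Total matched: 2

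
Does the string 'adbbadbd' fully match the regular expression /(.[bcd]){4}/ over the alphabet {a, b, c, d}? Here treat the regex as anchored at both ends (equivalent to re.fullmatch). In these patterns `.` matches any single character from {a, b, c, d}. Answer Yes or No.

Yes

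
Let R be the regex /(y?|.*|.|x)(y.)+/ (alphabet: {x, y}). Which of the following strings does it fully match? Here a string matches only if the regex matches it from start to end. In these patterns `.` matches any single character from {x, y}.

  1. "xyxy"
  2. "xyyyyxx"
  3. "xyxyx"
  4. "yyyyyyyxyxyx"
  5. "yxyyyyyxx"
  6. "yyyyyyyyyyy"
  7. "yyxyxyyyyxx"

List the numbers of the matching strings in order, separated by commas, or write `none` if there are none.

1 → no match
2 → no match
3 → match
4 → match
5 → no match
6 → match
7 → no match

3, 4, 6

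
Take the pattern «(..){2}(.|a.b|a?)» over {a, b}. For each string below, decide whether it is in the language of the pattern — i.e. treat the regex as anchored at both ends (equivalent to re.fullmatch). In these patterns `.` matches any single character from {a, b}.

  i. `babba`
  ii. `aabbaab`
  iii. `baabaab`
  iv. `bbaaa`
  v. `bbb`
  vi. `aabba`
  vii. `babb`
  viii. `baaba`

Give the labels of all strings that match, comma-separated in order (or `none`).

i, ii, iii, iv, vi, vii, viii

i → match
ii → match
iii → match
iv → match
v → no match
vi → match
vii → match
viii → match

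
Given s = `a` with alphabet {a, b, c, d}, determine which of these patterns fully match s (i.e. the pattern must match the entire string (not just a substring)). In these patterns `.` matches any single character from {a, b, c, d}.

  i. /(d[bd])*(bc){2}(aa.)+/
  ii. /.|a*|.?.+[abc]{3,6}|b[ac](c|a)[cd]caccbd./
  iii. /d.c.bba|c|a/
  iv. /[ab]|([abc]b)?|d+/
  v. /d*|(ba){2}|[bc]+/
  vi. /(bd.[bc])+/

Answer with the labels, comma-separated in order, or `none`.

ii, iii, iv

i → no match
ii → match
iii → match
iv → match
v → no match
vi → no match — must start with `bd`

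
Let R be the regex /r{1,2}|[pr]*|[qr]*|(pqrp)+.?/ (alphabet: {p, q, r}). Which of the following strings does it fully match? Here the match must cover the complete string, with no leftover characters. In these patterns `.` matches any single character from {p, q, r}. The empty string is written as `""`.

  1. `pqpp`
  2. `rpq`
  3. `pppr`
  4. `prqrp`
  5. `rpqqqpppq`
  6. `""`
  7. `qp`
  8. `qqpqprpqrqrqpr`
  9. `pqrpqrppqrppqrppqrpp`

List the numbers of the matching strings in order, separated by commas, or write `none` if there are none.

1 → no match
2 → no match
3 → match
4 → no match
5 → no match
6 → match
7 → no match
8 → no match
9 → no match

3, 6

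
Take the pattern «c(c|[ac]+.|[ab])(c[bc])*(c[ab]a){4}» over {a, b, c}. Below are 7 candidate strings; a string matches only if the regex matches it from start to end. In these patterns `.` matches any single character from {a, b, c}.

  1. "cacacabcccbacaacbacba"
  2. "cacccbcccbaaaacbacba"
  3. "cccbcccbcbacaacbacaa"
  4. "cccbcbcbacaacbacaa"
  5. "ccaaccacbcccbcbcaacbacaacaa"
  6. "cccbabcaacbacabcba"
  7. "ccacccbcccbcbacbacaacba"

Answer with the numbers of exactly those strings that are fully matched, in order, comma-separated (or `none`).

1, 3, 4, 5, 7

1 → match
2 → no match
3 → match
4 → match
5 → match
6 → no match
7 → match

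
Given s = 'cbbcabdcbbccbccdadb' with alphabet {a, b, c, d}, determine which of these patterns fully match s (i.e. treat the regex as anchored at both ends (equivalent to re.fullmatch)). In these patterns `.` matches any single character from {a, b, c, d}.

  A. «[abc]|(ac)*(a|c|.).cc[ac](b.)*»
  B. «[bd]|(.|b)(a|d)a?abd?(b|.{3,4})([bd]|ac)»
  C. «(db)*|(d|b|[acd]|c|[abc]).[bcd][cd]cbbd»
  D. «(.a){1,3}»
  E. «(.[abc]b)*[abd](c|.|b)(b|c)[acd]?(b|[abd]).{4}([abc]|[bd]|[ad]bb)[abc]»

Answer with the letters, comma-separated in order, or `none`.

E

A → no match
B → no match
C → no match
D → no match — must end with 'a'
E → match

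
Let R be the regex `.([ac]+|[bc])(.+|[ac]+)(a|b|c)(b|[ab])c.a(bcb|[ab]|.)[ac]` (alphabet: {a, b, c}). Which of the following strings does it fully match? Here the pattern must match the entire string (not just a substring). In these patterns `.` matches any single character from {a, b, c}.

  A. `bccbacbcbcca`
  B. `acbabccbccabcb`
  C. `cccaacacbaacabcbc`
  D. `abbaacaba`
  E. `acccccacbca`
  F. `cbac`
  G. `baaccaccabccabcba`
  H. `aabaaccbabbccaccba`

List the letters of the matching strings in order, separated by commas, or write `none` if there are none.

A → no match
B → no match
C → no match
D → no match
E → no match
F → no match
G → match
H → no match

G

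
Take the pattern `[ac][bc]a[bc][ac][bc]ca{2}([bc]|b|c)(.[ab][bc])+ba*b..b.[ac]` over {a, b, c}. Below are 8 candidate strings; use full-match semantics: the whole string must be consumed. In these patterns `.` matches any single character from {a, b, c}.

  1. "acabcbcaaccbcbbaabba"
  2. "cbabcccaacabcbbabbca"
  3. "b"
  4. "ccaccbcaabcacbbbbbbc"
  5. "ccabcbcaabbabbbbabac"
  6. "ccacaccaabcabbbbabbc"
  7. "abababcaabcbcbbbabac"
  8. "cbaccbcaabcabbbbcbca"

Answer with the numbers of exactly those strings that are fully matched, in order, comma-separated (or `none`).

1 → match
2 → match
3. "b" → no match
4 → match
5 → match
6 → match
7 → match
8 → match

1, 2, 4, 5, 6, 7, 8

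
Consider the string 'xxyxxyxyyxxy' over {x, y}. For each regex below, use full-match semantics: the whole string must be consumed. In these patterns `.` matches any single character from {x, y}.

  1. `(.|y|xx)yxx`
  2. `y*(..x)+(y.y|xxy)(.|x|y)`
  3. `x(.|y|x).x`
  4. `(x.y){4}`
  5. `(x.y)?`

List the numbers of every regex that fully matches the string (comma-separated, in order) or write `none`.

4

1 → no match — must end with 'yxx'
2 → no match
3 → no match — must end with 'x'
4 → match
5 → no match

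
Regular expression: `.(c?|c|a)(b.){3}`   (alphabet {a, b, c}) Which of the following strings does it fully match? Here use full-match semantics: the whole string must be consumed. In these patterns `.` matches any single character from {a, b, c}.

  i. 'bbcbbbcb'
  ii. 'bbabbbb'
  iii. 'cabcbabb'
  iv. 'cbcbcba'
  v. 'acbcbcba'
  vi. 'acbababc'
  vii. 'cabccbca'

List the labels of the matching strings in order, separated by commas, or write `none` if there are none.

i → no match
ii → match
iii → match
iv → match
v → match
vi → match
vii → no match

ii, iii, iv, v, vi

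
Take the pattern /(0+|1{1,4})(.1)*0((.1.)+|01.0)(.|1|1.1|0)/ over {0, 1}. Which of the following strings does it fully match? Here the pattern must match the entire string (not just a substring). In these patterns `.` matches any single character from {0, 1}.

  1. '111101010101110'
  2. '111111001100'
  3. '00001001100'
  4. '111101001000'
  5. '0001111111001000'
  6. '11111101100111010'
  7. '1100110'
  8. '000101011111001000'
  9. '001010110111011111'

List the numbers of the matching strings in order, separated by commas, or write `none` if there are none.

1 → match
2 → match
3 → match
4 → match
5 → match
6 → no match
7 → match
8 → match
9 → match

1, 2, 3, 4, 5, 7, 8, 9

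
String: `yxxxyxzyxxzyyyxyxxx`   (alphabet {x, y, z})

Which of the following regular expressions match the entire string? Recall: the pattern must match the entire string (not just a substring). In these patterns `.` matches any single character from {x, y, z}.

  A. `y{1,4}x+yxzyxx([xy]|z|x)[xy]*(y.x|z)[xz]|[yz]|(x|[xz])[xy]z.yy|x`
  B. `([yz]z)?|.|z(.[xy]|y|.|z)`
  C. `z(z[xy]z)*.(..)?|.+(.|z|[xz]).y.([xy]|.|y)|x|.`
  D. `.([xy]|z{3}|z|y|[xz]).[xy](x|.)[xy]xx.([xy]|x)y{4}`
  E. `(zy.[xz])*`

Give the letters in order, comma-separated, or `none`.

A

A → match
B → no match
C → no match
D → no match — must end with `y`
E → no match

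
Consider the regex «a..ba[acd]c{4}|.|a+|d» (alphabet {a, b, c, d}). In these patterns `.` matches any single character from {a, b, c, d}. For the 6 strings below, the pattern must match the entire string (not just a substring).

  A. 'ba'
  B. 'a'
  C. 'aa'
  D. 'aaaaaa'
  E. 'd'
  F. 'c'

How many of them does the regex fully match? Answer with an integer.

5

A. 'ba' → no match
B. 'a' → match
C. 'aa' → match
D. 'aaaaaa' → match
E. 'd' → match
F. 'c' → match
Total matched: 5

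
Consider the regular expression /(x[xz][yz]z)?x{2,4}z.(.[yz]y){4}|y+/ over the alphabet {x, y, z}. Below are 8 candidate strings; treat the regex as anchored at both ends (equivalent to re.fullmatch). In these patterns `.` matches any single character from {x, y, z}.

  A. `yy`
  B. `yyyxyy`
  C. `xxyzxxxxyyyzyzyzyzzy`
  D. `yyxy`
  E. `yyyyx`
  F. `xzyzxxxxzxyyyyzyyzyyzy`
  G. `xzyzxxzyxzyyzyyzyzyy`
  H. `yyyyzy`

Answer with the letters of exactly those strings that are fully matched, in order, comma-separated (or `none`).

A, F, G

A → match
B → no match
C → no match
D → no match
E → no match — must end with `y`
F → match
G → match
H → no match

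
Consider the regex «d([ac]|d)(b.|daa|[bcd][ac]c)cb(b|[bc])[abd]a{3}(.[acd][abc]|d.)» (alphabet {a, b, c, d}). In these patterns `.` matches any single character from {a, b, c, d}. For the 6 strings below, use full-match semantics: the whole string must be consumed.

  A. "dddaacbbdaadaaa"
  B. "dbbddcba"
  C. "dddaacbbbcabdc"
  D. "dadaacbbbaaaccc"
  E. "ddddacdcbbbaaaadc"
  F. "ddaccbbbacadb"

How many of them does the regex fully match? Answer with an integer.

1

A → no match
B → no match
C → no match
D → match
E → no match
F → no match
Total matched: 1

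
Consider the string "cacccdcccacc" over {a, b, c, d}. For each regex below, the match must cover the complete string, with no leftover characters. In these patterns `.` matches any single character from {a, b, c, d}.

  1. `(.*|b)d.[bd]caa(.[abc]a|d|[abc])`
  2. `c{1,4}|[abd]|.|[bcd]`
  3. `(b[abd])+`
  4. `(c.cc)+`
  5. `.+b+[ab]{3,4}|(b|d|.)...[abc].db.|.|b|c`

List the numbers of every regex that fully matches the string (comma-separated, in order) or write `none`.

4

1 → no match
2 → no match
3 → no match — must start with "b"
4 → match
5 → no match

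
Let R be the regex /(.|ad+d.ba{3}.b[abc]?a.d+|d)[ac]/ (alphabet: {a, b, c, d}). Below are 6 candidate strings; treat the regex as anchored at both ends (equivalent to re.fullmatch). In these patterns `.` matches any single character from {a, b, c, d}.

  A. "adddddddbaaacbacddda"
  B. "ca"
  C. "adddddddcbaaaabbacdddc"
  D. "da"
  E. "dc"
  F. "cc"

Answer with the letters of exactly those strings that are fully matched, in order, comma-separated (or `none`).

A, B, C, D, E, F

A → match
B → match
C → match
D → match
E → match
F → match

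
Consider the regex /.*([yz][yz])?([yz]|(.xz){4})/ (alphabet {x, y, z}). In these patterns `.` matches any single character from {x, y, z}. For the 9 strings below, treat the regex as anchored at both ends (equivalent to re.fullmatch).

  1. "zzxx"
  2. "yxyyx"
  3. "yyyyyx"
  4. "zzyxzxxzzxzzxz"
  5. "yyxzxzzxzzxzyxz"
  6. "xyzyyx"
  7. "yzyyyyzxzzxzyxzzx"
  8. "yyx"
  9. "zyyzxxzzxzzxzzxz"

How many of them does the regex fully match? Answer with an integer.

3

1 → no match
2 → no match
3 → no match
4 → match
5 → match
6 → no match
7 → no match
8 → no match
9 → match
Total matched: 3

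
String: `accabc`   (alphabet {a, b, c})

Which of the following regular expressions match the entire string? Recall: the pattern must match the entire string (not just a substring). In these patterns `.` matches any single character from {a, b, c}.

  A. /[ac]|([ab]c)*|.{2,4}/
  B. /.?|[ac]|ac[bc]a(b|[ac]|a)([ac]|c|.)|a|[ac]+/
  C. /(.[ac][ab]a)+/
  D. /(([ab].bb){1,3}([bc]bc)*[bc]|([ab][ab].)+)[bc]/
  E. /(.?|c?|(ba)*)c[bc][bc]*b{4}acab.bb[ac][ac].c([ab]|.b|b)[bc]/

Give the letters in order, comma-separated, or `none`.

A → no match
B → match
C → no match — must end with `a`
D → no match
E → no match

B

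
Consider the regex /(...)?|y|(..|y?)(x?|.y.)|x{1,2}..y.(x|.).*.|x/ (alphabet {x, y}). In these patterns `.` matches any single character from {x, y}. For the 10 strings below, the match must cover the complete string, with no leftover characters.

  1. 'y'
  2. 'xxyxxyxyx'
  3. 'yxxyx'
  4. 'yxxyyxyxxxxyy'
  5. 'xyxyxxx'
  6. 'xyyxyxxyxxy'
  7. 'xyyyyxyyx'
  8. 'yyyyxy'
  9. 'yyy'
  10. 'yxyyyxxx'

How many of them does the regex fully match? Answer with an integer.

5

1 → match
2 → no match
3 → match
4 → no match
5 → match
6 → no match
7 → match
8 → no match
9 → match
10 → no match
Total matched: 5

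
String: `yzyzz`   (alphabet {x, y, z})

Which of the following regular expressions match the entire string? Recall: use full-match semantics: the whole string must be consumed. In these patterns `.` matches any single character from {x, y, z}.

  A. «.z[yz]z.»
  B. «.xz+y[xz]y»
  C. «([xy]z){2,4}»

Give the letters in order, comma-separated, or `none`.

A

A → match
B → no match — must end with `y`
C → no match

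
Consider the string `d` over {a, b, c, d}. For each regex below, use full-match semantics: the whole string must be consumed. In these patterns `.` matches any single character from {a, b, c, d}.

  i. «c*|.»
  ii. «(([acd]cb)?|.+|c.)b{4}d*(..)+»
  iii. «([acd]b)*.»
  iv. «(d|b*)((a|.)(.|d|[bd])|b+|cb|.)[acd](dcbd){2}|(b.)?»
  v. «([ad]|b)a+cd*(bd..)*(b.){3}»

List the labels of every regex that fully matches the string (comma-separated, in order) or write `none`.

i → match
ii → no match
iii → match
iv → no match
v → no match

i, iii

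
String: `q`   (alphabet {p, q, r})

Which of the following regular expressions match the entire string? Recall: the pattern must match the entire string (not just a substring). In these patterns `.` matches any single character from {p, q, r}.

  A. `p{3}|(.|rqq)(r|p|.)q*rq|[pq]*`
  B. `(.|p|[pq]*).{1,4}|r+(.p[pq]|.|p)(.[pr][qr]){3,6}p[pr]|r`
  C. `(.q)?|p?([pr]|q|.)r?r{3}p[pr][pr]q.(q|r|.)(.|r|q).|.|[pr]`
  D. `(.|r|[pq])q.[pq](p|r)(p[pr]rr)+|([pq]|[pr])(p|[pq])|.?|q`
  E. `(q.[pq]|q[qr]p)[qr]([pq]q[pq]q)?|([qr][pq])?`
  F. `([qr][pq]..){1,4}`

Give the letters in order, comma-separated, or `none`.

A, B, C, D

A → match
B → match
C → match
D → match
E → no match
F → no match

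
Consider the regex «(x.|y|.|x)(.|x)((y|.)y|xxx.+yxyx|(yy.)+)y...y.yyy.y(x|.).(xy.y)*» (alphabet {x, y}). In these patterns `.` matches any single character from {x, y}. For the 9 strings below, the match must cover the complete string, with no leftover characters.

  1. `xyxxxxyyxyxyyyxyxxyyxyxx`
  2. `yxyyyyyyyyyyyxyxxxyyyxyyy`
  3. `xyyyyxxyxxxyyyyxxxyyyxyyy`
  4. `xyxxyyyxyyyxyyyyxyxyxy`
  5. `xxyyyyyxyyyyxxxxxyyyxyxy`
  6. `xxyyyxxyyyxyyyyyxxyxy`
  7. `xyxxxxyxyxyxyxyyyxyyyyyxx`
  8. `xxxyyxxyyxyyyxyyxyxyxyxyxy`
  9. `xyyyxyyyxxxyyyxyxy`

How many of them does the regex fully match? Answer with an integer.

2

1 → no match
2 → match
3 → no match
4 → no match
5 → no match
6 → no match
7 → match
8 → no match
9 → no match
Total matched: 2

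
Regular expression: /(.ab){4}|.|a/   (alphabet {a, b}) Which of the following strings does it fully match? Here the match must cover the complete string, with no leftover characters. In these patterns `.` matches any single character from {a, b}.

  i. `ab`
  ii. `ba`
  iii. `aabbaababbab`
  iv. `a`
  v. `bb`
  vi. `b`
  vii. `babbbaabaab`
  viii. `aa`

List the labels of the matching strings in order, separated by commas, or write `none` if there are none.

i → no match
ii → no match
iii → no match
iv → match
v → no match
vi → match
vii → no match
viii → no match

iv, vi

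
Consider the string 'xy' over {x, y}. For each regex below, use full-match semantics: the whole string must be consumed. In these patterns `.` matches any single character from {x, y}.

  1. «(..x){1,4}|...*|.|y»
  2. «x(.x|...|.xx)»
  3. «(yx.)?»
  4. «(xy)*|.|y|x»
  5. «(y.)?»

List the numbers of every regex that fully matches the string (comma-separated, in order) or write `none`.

1, 4

1 → match
2 → no match
3 → no match
4 → match
5 → no match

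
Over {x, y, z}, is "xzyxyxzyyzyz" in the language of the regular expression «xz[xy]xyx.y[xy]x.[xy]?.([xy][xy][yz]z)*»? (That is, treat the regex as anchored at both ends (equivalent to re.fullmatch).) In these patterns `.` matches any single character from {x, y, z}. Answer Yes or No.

No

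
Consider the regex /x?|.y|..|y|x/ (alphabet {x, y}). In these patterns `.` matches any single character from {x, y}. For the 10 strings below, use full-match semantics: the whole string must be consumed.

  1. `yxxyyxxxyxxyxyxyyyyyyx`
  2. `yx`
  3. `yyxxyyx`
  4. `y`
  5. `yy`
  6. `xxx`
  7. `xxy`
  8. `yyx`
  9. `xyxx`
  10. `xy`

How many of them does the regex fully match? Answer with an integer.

1 → no match
2 → match
3 → no match
4 → match
5 → match
6 → no match
7 → no match
8 → no match
9 → no match
10 → match
Total matched: 4

4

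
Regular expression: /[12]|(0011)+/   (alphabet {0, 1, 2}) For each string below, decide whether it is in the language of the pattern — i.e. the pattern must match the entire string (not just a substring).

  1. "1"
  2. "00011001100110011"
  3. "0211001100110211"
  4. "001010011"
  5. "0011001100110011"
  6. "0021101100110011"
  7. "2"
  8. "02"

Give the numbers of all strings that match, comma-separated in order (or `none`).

1 → match
2 → no match
3 → no match
4 → no match
5 → match
6 → no match
7 → match
8 → no match

1, 5, 7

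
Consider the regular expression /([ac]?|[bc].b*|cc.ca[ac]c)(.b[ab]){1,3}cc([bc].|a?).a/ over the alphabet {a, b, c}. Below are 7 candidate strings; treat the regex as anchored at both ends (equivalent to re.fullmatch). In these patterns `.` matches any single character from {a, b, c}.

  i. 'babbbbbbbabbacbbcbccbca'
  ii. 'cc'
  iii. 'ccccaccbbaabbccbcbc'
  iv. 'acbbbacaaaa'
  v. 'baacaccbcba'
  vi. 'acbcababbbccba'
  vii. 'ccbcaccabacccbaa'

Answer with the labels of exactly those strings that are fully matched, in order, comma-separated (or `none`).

vii

i → no match
ii → no match — must end with 'a'
iii → no match — must end with 'a'
iv → no match
v → no match
vi → no match
vii → match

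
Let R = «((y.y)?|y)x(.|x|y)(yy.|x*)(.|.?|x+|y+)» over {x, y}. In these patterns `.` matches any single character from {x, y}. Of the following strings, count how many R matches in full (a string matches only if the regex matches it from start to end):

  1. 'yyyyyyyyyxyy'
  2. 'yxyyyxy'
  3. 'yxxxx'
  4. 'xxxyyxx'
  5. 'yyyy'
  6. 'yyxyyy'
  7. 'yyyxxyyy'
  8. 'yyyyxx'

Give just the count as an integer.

3

1 → no match
2 → match
3 → match
4 → no match
5 → no match
6 → no match
7 → match
8 → no match
Total matched: 3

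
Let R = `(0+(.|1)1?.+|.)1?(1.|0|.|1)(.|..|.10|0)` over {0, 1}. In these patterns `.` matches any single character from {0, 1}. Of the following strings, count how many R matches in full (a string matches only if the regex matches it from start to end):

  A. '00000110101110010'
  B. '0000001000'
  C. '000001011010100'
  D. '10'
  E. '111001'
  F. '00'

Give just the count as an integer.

4

A → match
B → match
C → match
D → no match
E → match
F → no match
Total matched: 4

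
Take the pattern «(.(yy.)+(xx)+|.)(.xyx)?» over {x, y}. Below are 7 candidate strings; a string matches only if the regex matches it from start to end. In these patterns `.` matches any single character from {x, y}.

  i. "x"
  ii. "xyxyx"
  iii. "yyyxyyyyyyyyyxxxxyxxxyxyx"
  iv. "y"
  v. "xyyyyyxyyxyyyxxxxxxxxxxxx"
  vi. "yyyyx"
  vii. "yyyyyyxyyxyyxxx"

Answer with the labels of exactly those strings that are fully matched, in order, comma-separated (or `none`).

i → match
ii → match
iii → no match
iv → match
v → match
vi → no match
vii → match

i, ii, iv, v, vii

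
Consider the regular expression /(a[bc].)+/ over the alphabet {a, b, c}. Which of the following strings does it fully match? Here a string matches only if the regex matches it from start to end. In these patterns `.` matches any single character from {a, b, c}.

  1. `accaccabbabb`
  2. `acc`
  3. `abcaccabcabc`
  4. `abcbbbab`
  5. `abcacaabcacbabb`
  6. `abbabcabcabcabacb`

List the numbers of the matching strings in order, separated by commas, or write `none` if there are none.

1 → match
2 → match
3 → match
4 → no match
5 → match
6 → no match

1, 2, 3, 5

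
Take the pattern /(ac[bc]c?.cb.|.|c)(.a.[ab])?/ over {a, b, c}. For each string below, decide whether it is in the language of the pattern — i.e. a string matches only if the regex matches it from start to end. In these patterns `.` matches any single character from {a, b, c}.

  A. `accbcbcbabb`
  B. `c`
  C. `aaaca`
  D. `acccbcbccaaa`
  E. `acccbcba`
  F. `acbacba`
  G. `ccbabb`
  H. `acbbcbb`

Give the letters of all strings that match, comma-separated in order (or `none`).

A, B, C, D, E, F, H

A. `accbcbcbabb` → match
B. `c` → match
C. `aaaca` → match
D. `acccbcbccaaa` → match
E. `acccbcba` → match
F. `acbacba` → match
G. `ccbabb` → no match
H. `acbbcbb` → match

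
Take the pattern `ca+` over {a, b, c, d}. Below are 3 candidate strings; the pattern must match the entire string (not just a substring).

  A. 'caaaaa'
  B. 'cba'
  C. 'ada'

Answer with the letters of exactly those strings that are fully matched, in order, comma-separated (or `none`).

A

A. 'caaaaa' → match
B. 'cba' → no match — must start with 'ca'
C. 'ada' → no match — must start with 'ca'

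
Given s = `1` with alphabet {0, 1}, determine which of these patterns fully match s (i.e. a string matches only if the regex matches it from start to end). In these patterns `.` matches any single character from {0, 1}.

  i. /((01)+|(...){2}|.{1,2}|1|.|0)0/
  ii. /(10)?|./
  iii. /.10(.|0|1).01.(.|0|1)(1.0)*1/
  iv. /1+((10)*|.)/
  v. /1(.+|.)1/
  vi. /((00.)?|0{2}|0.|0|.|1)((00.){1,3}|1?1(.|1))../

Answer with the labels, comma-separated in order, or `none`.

i → no match — must end with `0`
ii → match
iii → no match
iv → match
v → no match
vi → no match

ii, iv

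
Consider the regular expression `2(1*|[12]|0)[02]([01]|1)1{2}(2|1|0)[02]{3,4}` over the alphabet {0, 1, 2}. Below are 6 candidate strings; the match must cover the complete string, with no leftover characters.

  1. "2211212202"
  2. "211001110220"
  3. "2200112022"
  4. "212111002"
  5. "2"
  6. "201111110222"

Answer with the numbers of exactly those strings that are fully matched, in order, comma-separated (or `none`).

2, 3

1 → no match
2 → match
3 → match
4 → no match
5 → no match
6 → no match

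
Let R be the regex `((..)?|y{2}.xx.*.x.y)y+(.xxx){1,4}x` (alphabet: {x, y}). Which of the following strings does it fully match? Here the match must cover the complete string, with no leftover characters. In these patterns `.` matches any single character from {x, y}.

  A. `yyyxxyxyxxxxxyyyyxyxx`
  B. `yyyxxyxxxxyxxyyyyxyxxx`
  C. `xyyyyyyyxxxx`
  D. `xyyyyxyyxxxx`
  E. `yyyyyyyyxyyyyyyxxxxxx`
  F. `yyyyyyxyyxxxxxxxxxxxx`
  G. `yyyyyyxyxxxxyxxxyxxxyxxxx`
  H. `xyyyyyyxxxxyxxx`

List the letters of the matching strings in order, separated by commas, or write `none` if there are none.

C

A → no match — must end with `xxxx`
B → no match — must end with `xxxx`
C → match
D → no match
E → no match
F → no match
G → no match
H → no match — must end with `xxxx`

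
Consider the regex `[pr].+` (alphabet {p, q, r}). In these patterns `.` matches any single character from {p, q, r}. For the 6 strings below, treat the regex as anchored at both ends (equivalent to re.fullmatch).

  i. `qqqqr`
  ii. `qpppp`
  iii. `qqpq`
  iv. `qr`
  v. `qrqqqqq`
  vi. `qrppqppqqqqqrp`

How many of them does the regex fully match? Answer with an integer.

0

i → no match
ii → no match
iii → no match
iv → no match
v → no match
vi → no match
Total matched: 0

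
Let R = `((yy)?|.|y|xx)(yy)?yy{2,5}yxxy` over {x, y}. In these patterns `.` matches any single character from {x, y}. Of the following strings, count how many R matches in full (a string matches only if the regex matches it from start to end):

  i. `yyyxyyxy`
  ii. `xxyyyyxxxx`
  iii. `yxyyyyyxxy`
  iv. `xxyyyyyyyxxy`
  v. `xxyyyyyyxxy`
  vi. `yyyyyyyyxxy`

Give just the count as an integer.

i → no match — must end with `yyxxy`
ii → no match — must end with `yyxxy`
iii → no match
iv → match
v → match
vi → match
Total matched: 3

3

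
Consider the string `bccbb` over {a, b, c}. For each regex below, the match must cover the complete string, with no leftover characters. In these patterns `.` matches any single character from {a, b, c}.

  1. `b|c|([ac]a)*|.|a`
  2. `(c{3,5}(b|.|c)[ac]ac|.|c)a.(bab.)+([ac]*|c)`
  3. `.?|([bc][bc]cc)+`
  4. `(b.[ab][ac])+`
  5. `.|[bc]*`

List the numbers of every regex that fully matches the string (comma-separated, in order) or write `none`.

5

1 → no match
2 → no match
3 → no match
4 → no match
5 → match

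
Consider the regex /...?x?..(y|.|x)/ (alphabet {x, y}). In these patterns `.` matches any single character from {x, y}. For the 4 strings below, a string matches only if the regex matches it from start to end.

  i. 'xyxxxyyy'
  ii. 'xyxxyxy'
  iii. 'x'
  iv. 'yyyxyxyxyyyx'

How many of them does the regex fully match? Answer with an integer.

1

i. 'xyxxxyyy' → no match
ii. 'xyxxyxy' → match
iii. 'x' → no match
iv. 'yyyxyxyxyyyx' → no match
Total matched: 1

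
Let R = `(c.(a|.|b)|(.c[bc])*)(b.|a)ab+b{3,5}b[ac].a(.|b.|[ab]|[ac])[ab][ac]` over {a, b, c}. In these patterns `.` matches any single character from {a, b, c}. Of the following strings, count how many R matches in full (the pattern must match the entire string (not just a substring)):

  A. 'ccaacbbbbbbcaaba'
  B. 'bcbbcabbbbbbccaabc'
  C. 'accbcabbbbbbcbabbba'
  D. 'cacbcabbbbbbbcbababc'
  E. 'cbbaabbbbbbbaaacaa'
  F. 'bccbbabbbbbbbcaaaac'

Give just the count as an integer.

A → no match
B → match
C → match
D → match
E → match
F → match
Total matched: 5

5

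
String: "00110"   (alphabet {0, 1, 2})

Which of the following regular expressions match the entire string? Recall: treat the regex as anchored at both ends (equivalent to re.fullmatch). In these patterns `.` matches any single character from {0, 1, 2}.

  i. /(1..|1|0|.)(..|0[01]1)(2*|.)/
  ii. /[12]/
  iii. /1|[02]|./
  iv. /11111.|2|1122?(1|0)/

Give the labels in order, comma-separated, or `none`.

i

i → match
ii → no match
iii → no match
iv → no match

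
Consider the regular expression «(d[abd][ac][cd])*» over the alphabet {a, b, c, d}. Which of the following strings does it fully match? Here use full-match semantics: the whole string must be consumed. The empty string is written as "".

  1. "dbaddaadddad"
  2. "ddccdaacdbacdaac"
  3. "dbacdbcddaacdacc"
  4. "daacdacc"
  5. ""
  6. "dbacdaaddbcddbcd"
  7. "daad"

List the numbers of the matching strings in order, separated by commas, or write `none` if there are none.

1 → match
2 → match
3 → match
4 → match
5 → match
6 → match
7 → match

1, 2, 3, 4, 5, 6, 7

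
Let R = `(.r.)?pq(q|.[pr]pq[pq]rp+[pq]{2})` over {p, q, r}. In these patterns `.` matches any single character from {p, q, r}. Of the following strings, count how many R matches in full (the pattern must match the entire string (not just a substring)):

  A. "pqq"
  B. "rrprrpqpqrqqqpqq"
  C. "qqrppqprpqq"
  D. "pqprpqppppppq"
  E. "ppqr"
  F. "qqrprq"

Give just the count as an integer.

A. "pqq" → match
B → no match
C. "qqrppqprpqq" → no match
D → no match
E. "ppqr" → no match
F. "qqrprq" → no match
Total matched: 1

1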